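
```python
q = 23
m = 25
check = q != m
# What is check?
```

Answer: True

Derivation:
Trace (tracking check):
q = 23  # -> q = 23
m = 25  # -> m = 25
check = q != m  # -> check = True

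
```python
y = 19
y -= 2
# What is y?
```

Trace (tracking y):
y = 19  # -> y = 19
y -= 2  # -> y = 17

Answer: 17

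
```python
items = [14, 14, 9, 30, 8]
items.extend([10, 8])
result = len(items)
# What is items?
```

Answer: [14, 14, 9, 30, 8, 10, 8]

Derivation:
Trace (tracking items):
items = [14, 14, 9, 30, 8]  # -> items = [14, 14, 9, 30, 8]
items.extend([10, 8])  # -> items = [14, 14, 9, 30, 8, 10, 8]
result = len(items)  # -> result = 7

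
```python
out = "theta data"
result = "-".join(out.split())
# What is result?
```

Answer: 'theta-data'

Derivation:
Trace (tracking result):
out = 'theta data'  # -> out = 'theta data'
result = '-'.join(out.split())  # -> result = 'theta-data'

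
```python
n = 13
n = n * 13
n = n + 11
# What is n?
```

Answer: 180

Derivation:
Trace (tracking n):
n = 13  # -> n = 13
n = n * 13  # -> n = 169
n = n + 11  # -> n = 180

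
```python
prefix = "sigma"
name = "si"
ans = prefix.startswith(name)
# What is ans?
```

Answer: True

Derivation:
Trace (tracking ans):
prefix = 'sigma'  # -> prefix = 'sigma'
name = 'si'  # -> name = 'si'
ans = prefix.startswith(name)  # -> ans = True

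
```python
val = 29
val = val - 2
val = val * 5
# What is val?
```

Trace (tracking val):
val = 29  # -> val = 29
val = val - 2  # -> val = 27
val = val * 5  # -> val = 135

Answer: 135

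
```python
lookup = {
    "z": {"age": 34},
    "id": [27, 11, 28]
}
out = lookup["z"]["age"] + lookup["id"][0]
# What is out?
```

Trace (tracking out):
lookup = {'z': {'age': 34}, 'id': [27, 11, 28]}  # -> lookup = {'z': {'age': 34}, 'id': [27, 11, 28]}
out = lookup['z']['age'] + lookup['id'][0]  # -> out = 61

Answer: 61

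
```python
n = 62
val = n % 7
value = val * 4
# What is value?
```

Answer: 24

Derivation:
Trace (tracking value):
n = 62  # -> n = 62
val = n % 7  # -> val = 6
value = val * 4  # -> value = 24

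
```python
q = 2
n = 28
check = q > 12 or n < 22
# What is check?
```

Trace (tracking check):
q = 2  # -> q = 2
n = 28  # -> n = 28
check = q > 12 or n < 22  # -> check = False

Answer: False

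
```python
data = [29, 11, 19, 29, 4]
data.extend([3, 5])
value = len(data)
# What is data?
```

Trace (tracking data):
data = [29, 11, 19, 29, 4]  # -> data = [29, 11, 19, 29, 4]
data.extend([3, 5])  # -> data = [29, 11, 19, 29, 4, 3, 5]
value = len(data)  # -> value = 7

Answer: [29, 11, 19, 29, 4, 3, 5]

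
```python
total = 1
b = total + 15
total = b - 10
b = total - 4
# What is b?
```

Answer: 2

Derivation:
Trace (tracking b):
total = 1  # -> total = 1
b = total + 15  # -> b = 16
total = b - 10  # -> total = 6
b = total - 4  # -> b = 2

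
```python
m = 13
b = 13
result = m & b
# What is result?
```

Answer: 13

Derivation:
Trace (tracking result):
m = 13  # -> m = 13
b = 13  # -> b = 13
result = m & b  # -> result = 13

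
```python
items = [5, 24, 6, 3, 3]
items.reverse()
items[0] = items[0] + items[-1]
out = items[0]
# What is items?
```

Answer: [8, 3, 6, 24, 5]

Derivation:
Trace (tracking items):
items = [5, 24, 6, 3, 3]  # -> items = [5, 24, 6, 3, 3]
items.reverse()  # -> items = [3, 3, 6, 24, 5]
items[0] = items[0] + items[-1]  # -> items = [8, 3, 6, 24, 5]
out = items[0]  # -> out = 8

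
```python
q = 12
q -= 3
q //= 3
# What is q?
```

Answer: 3

Derivation:
Trace (tracking q):
q = 12  # -> q = 12
q -= 3  # -> q = 9
q //= 3  # -> q = 3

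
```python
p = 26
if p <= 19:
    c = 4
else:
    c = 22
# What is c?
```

Answer: 22

Derivation:
Trace (tracking c):
p = 26  # -> p = 26
if p <= 19:  # condition is False
else:
    c = 22  # -> c = 22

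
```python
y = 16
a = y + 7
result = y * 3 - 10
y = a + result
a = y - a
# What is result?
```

Answer: 38

Derivation:
Trace (tracking result):
y = 16  # -> y = 16
a = y + 7  # -> a = 23
result = y * 3 - 10  # -> result = 38
y = a + result  # -> y = 61
a = y - a  # -> a = 38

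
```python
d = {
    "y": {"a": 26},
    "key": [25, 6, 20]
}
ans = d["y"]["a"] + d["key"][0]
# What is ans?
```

Trace (tracking ans):
d = {'y': {'a': 26}, 'key': [25, 6, 20]}  # -> d = {'y': {'a': 26}, 'key': [25, 6, 20]}
ans = d['y']['a'] + d['key'][0]  # -> ans = 51

Answer: 51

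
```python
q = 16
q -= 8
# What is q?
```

Answer: 8

Derivation:
Trace (tracking q):
q = 16  # -> q = 16
q -= 8  # -> q = 8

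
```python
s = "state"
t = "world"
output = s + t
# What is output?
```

Trace (tracking output):
s = 'state'  # -> s = 'state'
t = 'world'  # -> t = 'world'
output = s + t  # -> output = 'stateworld'

Answer: 'stateworld'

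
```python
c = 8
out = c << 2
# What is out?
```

Trace (tracking out):
c = 8  # -> c = 8
out = c << 2  # -> out = 32

Answer: 32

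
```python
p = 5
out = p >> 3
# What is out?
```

Answer: 0

Derivation:
Trace (tracking out):
p = 5  # -> p = 5
out = p >> 3  # -> out = 0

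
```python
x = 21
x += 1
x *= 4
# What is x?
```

Answer: 88

Derivation:
Trace (tracking x):
x = 21  # -> x = 21
x += 1  # -> x = 22
x *= 4  # -> x = 88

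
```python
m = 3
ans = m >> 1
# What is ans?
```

Trace (tracking ans):
m = 3  # -> m = 3
ans = m >> 1  # -> ans = 1

Answer: 1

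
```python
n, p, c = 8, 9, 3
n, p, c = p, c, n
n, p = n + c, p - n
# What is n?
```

Answer: 17

Derivation:
Trace (tracking n):
n, p, c = (8, 9, 3)  # -> n = 8, p = 9, c = 3
n, p, c = (p, c, n)  # -> n = 9, p = 3, c = 8
n, p = (n + c, p - n)  # -> n = 17, p = -6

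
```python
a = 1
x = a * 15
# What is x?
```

Trace (tracking x):
a = 1  # -> a = 1
x = a * 15  # -> x = 15

Answer: 15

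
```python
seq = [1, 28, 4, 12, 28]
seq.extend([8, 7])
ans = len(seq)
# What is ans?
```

Answer: 7

Derivation:
Trace (tracking ans):
seq = [1, 28, 4, 12, 28]  # -> seq = [1, 28, 4, 12, 28]
seq.extend([8, 7])  # -> seq = [1, 28, 4, 12, 28, 8, 7]
ans = len(seq)  # -> ans = 7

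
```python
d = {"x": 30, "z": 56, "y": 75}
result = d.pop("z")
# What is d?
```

Trace (tracking d):
d = {'x': 30, 'z': 56, 'y': 75}  # -> d = {'x': 30, 'z': 56, 'y': 75}
result = d.pop('z')  # -> result = 56

Answer: {'x': 30, 'y': 75}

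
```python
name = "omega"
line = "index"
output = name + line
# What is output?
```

Trace (tracking output):
name = 'omega'  # -> name = 'omega'
line = 'index'  # -> line = 'index'
output = name + line  # -> output = 'omegaindex'

Answer: 'omegaindex'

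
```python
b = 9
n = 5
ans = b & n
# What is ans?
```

Answer: 1

Derivation:
Trace (tracking ans):
b = 9  # -> b = 9
n = 5  # -> n = 5
ans = b & n  # -> ans = 1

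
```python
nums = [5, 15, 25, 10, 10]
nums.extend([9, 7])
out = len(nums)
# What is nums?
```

Trace (tracking nums):
nums = [5, 15, 25, 10, 10]  # -> nums = [5, 15, 25, 10, 10]
nums.extend([9, 7])  # -> nums = [5, 15, 25, 10, 10, 9, 7]
out = len(nums)  # -> out = 7

Answer: [5, 15, 25, 10, 10, 9, 7]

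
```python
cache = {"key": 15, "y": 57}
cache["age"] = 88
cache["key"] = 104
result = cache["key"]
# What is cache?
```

Answer: {'key': 104, 'y': 57, 'age': 88}

Derivation:
Trace (tracking cache):
cache = {'key': 15, 'y': 57}  # -> cache = {'key': 15, 'y': 57}
cache['age'] = 88  # -> cache = {'key': 15, 'y': 57, 'age': 88}
cache['key'] = 104  # -> cache = {'key': 104, 'y': 57, 'age': 88}
result = cache['key']  # -> result = 104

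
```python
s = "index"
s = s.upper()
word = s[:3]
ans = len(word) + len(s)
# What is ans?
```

Trace (tracking ans):
s = 'index'  # -> s = 'index'
s = s.upper()  # -> s = 'INDEX'
word = s[:3]  # -> word = 'IND'
ans = len(word) + len(s)  # -> ans = 8

Answer: 8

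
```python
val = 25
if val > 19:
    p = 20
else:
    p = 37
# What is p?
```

Trace (tracking p):
val = 25  # -> val = 25
if val > 19:  # condition is True
    p = 20  # -> p = 20

Answer: 20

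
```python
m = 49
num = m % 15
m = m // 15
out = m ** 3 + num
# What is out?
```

Trace (tracking out):
m = 49  # -> m = 49
num = m % 15  # -> num = 4
m = m // 15  # -> m = 3
out = m ** 3 + num  # -> out = 31

Answer: 31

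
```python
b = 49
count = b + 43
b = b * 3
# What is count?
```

Trace (tracking count):
b = 49  # -> b = 49
count = b + 43  # -> count = 92
b = b * 3  # -> b = 147

Answer: 92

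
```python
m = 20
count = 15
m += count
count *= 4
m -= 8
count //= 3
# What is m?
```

Trace (tracking m):
m = 20  # -> m = 20
count = 15  # -> count = 15
m += count  # -> m = 35
count *= 4  # -> count = 60
m -= 8  # -> m = 27
count //= 3  # -> count = 20

Answer: 27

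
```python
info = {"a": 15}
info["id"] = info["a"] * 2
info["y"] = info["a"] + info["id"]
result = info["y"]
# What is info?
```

Answer: {'a': 15, 'id': 30, 'y': 45}

Derivation:
Trace (tracking info):
info = {'a': 15}  # -> info = {'a': 15}
info['id'] = info['a'] * 2  # -> info = {'a': 15, 'id': 30}
info['y'] = info['a'] + info['id']  # -> info = {'a': 15, 'id': 30, 'y': 45}
result = info['y']  # -> result = 45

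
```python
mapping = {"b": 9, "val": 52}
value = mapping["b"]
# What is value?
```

Answer: 9

Derivation:
Trace (tracking value):
mapping = {'b': 9, 'val': 52}  # -> mapping = {'b': 9, 'val': 52}
value = mapping['b']  # -> value = 9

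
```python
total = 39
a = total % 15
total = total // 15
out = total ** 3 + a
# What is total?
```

Answer: 2

Derivation:
Trace (tracking total):
total = 39  # -> total = 39
a = total % 15  # -> a = 9
total = total // 15  # -> total = 2
out = total ** 3 + a  # -> out = 17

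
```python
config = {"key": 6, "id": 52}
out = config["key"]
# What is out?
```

Trace (tracking out):
config = {'key': 6, 'id': 52}  # -> config = {'key': 6, 'id': 52}
out = config['key']  # -> out = 6

Answer: 6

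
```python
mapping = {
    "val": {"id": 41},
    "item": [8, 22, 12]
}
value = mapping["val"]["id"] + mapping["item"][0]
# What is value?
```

Answer: 49

Derivation:
Trace (tracking value):
mapping = {'val': {'id': 41}, 'item': [8, 22, 12]}  # -> mapping = {'val': {'id': 41}, 'item': [8, 22, 12]}
value = mapping['val']['id'] + mapping['item'][0]  # -> value = 49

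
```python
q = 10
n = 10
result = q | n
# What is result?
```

Answer: 10

Derivation:
Trace (tracking result):
q = 10  # -> q = 10
n = 10  # -> n = 10
result = q | n  # -> result = 10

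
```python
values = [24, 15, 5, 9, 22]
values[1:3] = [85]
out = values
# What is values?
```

Trace (tracking values):
values = [24, 15, 5, 9, 22]  # -> values = [24, 15, 5, 9, 22]
values[1:3] = [85]  # -> values = [24, 85, 9, 22]
out = values  # -> out = [24, 85, 9, 22]

Answer: [24, 85, 9, 22]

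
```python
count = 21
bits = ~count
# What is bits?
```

Answer: -22

Derivation:
Trace (tracking bits):
count = 21  # -> count = 21
bits = ~count  # -> bits = -22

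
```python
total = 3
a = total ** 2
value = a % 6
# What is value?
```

Answer: 3

Derivation:
Trace (tracking value):
total = 3  # -> total = 3
a = total ** 2  # -> a = 9
value = a % 6  # -> value = 3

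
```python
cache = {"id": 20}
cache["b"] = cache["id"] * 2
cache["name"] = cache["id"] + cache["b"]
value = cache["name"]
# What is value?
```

Answer: 60

Derivation:
Trace (tracking value):
cache = {'id': 20}  # -> cache = {'id': 20}
cache['b'] = cache['id'] * 2  # -> cache = {'id': 20, 'b': 40}
cache['name'] = cache['id'] + cache['b']  # -> cache = {'id': 20, 'b': 40, 'name': 60}
value = cache['name']  # -> value = 60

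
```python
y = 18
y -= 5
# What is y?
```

Answer: 13

Derivation:
Trace (tracking y):
y = 18  # -> y = 18
y -= 5  # -> y = 13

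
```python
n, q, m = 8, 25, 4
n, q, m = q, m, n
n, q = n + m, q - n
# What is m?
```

Answer: 8

Derivation:
Trace (tracking m):
n, q, m = (8, 25, 4)  # -> n = 8, q = 25, m = 4
n, q, m = (q, m, n)  # -> n = 25, q = 4, m = 8
n, q = (n + m, q - n)  # -> n = 33, q = -21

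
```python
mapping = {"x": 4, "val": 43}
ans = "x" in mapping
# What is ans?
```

Answer: True

Derivation:
Trace (tracking ans):
mapping = {'x': 4, 'val': 43}  # -> mapping = {'x': 4, 'val': 43}
ans = 'x' in mapping  # -> ans = True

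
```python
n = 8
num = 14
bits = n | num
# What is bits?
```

Answer: 14

Derivation:
Trace (tracking bits):
n = 8  # -> n = 8
num = 14  # -> num = 14
bits = n | num  # -> bits = 14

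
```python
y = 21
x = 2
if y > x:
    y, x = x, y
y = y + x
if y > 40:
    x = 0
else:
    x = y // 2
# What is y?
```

Trace (tracking y):
y = 21  # -> y = 21
x = 2  # -> x = 2
if y > x:  # condition is True
    y, x = (x, y)  # -> y = 2, x = 21
y = y + x  # -> y = 23
if y > 40:  # condition is False
else:
    x = y // 2  # -> x = 11

Answer: 23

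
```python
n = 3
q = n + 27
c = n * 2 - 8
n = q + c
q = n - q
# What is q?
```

Trace (tracking q):
n = 3  # -> n = 3
q = n + 27  # -> q = 30
c = n * 2 - 8  # -> c = -2
n = q + c  # -> n = 28
q = n - q  # -> q = -2

Answer: -2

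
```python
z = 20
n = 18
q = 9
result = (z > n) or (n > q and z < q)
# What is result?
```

Answer: True

Derivation:
Trace (tracking result):
z = 20  # -> z = 20
n = 18  # -> n = 18
q = 9  # -> q = 9
result = z > n or (n > q and z < q)  # -> result = True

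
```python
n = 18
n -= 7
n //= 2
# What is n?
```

Answer: 5

Derivation:
Trace (tracking n):
n = 18  # -> n = 18
n -= 7  # -> n = 11
n //= 2  # -> n = 5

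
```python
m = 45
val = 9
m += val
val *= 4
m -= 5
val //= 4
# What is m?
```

Trace (tracking m):
m = 45  # -> m = 45
val = 9  # -> val = 9
m += val  # -> m = 54
val *= 4  # -> val = 36
m -= 5  # -> m = 49
val //= 4  # -> val = 9

Answer: 49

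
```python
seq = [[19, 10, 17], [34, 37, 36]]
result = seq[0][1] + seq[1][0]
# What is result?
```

Answer: 44

Derivation:
Trace (tracking result):
seq = [[19, 10, 17], [34, 37, 36]]  # -> seq = [[19, 10, 17], [34, 37, 36]]
result = seq[0][1] + seq[1][0]  # -> result = 44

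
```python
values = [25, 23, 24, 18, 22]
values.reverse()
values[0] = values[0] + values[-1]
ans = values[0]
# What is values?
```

Trace (tracking values):
values = [25, 23, 24, 18, 22]  # -> values = [25, 23, 24, 18, 22]
values.reverse()  # -> values = [22, 18, 24, 23, 25]
values[0] = values[0] + values[-1]  # -> values = [47, 18, 24, 23, 25]
ans = values[0]  # -> ans = 47

Answer: [47, 18, 24, 23, 25]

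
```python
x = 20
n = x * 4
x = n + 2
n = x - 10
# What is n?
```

Trace (tracking n):
x = 20  # -> x = 20
n = x * 4  # -> n = 80
x = n + 2  # -> x = 82
n = x - 10  # -> n = 72

Answer: 72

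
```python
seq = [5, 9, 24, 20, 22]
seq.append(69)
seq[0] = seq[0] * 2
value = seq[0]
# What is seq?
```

Trace (tracking seq):
seq = [5, 9, 24, 20, 22]  # -> seq = [5, 9, 24, 20, 22]
seq.append(69)  # -> seq = [5, 9, 24, 20, 22, 69]
seq[0] = seq[0] * 2  # -> seq = [10, 9, 24, 20, 22, 69]
value = seq[0]  # -> value = 10

Answer: [10, 9, 24, 20, 22, 69]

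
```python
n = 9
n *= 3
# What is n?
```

Answer: 27

Derivation:
Trace (tracking n):
n = 9  # -> n = 9
n *= 3  # -> n = 27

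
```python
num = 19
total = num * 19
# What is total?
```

Trace (tracking total):
num = 19  # -> num = 19
total = num * 19  # -> total = 361

Answer: 361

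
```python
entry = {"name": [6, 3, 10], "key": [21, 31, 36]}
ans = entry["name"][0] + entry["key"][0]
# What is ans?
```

Answer: 27

Derivation:
Trace (tracking ans):
entry = {'name': [6, 3, 10], 'key': [21, 31, 36]}  # -> entry = {'name': [6, 3, 10], 'key': [21, 31, 36]}
ans = entry['name'][0] + entry['key'][0]  # -> ans = 27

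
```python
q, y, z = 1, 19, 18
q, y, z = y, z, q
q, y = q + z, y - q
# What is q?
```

Trace (tracking q):
q, y, z = (1, 19, 18)  # -> q = 1, y = 19, z = 18
q, y, z = (y, z, q)  # -> q = 19, y = 18, z = 1
q, y = (q + z, y - q)  # -> q = 20, y = -1

Answer: 20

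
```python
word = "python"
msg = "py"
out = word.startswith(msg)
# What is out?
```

Trace (tracking out):
word = 'python'  # -> word = 'python'
msg = 'py'  # -> msg = 'py'
out = word.startswith(msg)  # -> out = True

Answer: True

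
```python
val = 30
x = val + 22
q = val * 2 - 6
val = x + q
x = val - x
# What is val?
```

Answer: 106

Derivation:
Trace (tracking val):
val = 30  # -> val = 30
x = val + 22  # -> x = 52
q = val * 2 - 6  # -> q = 54
val = x + q  # -> val = 106
x = val - x  # -> x = 54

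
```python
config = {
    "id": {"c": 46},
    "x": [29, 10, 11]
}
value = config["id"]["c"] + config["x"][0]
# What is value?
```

Trace (tracking value):
config = {'id': {'c': 46}, 'x': [29, 10, 11]}  # -> config = {'id': {'c': 46}, 'x': [29, 10, 11]}
value = config['id']['c'] + config['x'][0]  # -> value = 75

Answer: 75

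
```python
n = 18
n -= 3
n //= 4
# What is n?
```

Answer: 3

Derivation:
Trace (tracking n):
n = 18  # -> n = 18
n -= 3  # -> n = 15
n //= 4  # -> n = 3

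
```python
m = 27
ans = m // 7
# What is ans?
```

Trace (tracking ans):
m = 27  # -> m = 27
ans = m // 7  # -> ans = 3

Answer: 3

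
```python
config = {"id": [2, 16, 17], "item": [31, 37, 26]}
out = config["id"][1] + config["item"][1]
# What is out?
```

Answer: 53

Derivation:
Trace (tracking out):
config = {'id': [2, 16, 17], 'item': [31, 37, 26]}  # -> config = {'id': [2, 16, 17], 'item': [31, 37, 26]}
out = config['id'][1] + config['item'][1]  # -> out = 53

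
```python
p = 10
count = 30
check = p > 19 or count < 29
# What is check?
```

Trace (tracking check):
p = 10  # -> p = 10
count = 30  # -> count = 30
check = p > 19 or count < 29  # -> check = False

Answer: False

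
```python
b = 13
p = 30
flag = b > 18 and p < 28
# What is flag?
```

Trace (tracking flag):
b = 13  # -> b = 13
p = 30  # -> p = 30
flag = b > 18 and p < 28  # -> flag = False

Answer: False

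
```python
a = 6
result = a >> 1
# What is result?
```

Trace (tracking result):
a = 6  # -> a = 6
result = a >> 1  # -> result = 3

Answer: 3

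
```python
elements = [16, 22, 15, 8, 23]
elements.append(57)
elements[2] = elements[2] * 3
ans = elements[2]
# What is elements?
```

Answer: [16, 22, 45, 8, 23, 57]

Derivation:
Trace (tracking elements):
elements = [16, 22, 15, 8, 23]  # -> elements = [16, 22, 15, 8, 23]
elements.append(57)  # -> elements = [16, 22, 15, 8, 23, 57]
elements[2] = elements[2] * 3  # -> elements = [16, 22, 45, 8, 23, 57]
ans = elements[2]  # -> ans = 45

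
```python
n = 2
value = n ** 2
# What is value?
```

Trace (tracking value):
n = 2  # -> n = 2
value = n ** 2  # -> value = 4

Answer: 4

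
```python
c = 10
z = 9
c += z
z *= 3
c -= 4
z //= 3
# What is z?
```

Trace (tracking z):
c = 10  # -> c = 10
z = 9  # -> z = 9
c += z  # -> c = 19
z *= 3  # -> z = 27
c -= 4  # -> c = 15
z //= 3  # -> z = 9

Answer: 9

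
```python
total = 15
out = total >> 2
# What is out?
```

Trace (tracking out):
total = 15  # -> total = 15
out = total >> 2  # -> out = 3

Answer: 3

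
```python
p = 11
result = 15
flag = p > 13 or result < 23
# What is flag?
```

Trace (tracking flag):
p = 11  # -> p = 11
result = 15  # -> result = 15
flag = p > 13 or result < 23  # -> flag = True

Answer: True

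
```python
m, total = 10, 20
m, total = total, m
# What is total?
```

Answer: 10

Derivation:
Trace (tracking total):
m, total = (10, 20)  # -> m = 10, total = 20
m, total = (total, m)  # -> m = 20, total = 10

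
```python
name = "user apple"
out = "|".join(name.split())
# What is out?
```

Trace (tracking out):
name = 'user apple'  # -> name = 'user apple'
out = '|'.join(name.split())  # -> out = 'user|apple'

Answer: 'user|apple'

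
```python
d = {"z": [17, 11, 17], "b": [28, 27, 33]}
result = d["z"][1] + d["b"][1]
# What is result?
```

Trace (tracking result):
d = {'z': [17, 11, 17], 'b': [28, 27, 33]}  # -> d = {'z': [17, 11, 17], 'b': [28, 27, 33]}
result = d['z'][1] + d['b'][1]  # -> result = 38

Answer: 38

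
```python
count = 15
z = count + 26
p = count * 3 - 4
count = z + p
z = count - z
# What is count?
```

Trace (tracking count):
count = 15  # -> count = 15
z = count + 26  # -> z = 41
p = count * 3 - 4  # -> p = 41
count = z + p  # -> count = 82
z = count - z  # -> z = 41

Answer: 82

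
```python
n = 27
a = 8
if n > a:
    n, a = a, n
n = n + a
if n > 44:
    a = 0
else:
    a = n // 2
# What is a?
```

Trace (tracking a):
n = 27  # -> n = 27
a = 8  # -> a = 8
if n > a:  # condition is True
    n, a = (a, n)  # -> n = 8, a = 27
n = n + a  # -> n = 35
if n > 44:  # condition is False
else:
    a = n // 2  # -> a = 17

Answer: 17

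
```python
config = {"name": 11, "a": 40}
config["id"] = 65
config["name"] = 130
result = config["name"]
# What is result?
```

Trace (tracking result):
config = {'name': 11, 'a': 40}  # -> config = {'name': 11, 'a': 40}
config['id'] = 65  # -> config = {'name': 11, 'a': 40, 'id': 65}
config['name'] = 130  # -> config = {'name': 130, 'a': 40, 'id': 65}
result = config['name']  # -> result = 130

Answer: 130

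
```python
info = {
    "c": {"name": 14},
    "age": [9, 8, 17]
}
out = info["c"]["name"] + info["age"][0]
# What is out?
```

Answer: 23

Derivation:
Trace (tracking out):
info = {'c': {'name': 14}, 'age': [9, 8, 17]}  # -> info = {'c': {'name': 14}, 'age': [9, 8, 17]}
out = info['c']['name'] + info['age'][0]  # -> out = 23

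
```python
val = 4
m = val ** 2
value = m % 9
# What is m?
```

Answer: 16

Derivation:
Trace (tracking m):
val = 4  # -> val = 4
m = val ** 2  # -> m = 16
value = m % 9  # -> value = 7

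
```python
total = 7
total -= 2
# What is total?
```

Answer: 5

Derivation:
Trace (tracking total):
total = 7  # -> total = 7
total -= 2  # -> total = 5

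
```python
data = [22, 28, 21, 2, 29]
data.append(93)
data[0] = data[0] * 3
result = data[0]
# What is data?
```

Answer: [66, 28, 21, 2, 29, 93]

Derivation:
Trace (tracking data):
data = [22, 28, 21, 2, 29]  # -> data = [22, 28, 21, 2, 29]
data.append(93)  # -> data = [22, 28, 21, 2, 29, 93]
data[0] = data[0] * 3  # -> data = [66, 28, 21, 2, 29, 93]
result = data[0]  # -> result = 66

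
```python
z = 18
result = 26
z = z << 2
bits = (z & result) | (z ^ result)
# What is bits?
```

Trace (tracking bits):
z = 18  # -> z = 18
result = 26  # -> result = 26
z = z << 2  # -> z = 72
bits = z & result | z ^ result  # -> bits = 90

Answer: 90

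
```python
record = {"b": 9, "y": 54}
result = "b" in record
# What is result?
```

Trace (tracking result):
record = {'b': 9, 'y': 54}  # -> record = {'b': 9, 'y': 54}
result = 'b' in record  # -> result = True

Answer: True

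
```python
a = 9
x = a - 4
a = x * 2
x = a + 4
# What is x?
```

Answer: 14

Derivation:
Trace (tracking x):
a = 9  # -> a = 9
x = a - 4  # -> x = 5
a = x * 2  # -> a = 10
x = a + 4  # -> x = 14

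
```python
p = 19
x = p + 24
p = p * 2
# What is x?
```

Trace (tracking x):
p = 19  # -> p = 19
x = p + 24  # -> x = 43
p = p * 2  # -> p = 38

Answer: 43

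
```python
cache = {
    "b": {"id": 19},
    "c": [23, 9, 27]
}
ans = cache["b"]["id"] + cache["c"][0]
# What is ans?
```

Answer: 42

Derivation:
Trace (tracking ans):
cache = {'b': {'id': 19}, 'c': [23, 9, 27]}  # -> cache = {'b': {'id': 19}, 'c': [23, 9, 27]}
ans = cache['b']['id'] + cache['c'][0]  # -> ans = 42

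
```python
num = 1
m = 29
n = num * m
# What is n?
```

Trace (tracking n):
num = 1  # -> num = 1
m = 29  # -> m = 29
n = num * m  # -> n = 29

Answer: 29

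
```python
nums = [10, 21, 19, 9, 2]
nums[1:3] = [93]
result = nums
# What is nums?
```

Answer: [10, 93, 9, 2]

Derivation:
Trace (tracking nums):
nums = [10, 21, 19, 9, 2]  # -> nums = [10, 21, 19, 9, 2]
nums[1:3] = [93]  # -> nums = [10, 93, 9, 2]
result = nums  # -> result = [10, 93, 9, 2]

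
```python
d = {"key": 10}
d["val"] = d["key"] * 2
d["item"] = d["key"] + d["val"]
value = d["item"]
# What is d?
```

Answer: {'key': 10, 'val': 20, 'item': 30}

Derivation:
Trace (tracking d):
d = {'key': 10}  # -> d = {'key': 10}
d['val'] = d['key'] * 2  # -> d = {'key': 10, 'val': 20}
d['item'] = d['key'] + d['val']  # -> d = {'key': 10, 'val': 20, 'item': 30}
value = d['item']  # -> value = 30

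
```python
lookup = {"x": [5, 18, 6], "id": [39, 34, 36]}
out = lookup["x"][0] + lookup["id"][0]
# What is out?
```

Answer: 44

Derivation:
Trace (tracking out):
lookup = {'x': [5, 18, 6], 'id': [39, 34, 36]}  # -> lookup = {'x': [5, 18, 6], 'id': [39, 34, 36]}
out = lookup['x'][0] + lookup['id'][0]  # -> out = 44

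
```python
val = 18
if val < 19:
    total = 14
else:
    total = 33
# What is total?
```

Trace (tracking total):
val = 18  # -> val = 18
if val < 19:  # condition is True
    total = 14  # -> total = 14

Answer: 14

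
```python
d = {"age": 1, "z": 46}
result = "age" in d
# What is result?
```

Answer: True

Derivation:
Trace (tracking result):
d = {'age': 1, 'z': 46}  # -> d = {'age': 1, 'z': 46}
result = 'age' in d  # -> result = True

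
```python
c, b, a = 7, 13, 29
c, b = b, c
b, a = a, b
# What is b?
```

Trace (tracking b):
c, b, a = (7, 13, 29)  # -> c = 7, b = 13, a = 29
c, b = (b, c)  # -> c = 13, b = 7
b, a = (a, b)  # -> b = 29, a = 7

Answer: 29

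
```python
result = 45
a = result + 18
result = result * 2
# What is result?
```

Trace (tracking result):
result = 45  # -> result = 45
a = result + 18  # -> a = 63
result = result * 2  # -> result = 90

Answer: 90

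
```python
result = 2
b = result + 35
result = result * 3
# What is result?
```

Trace (tracking result):
result = 2  # -> result = 2
b = result + 35  # -> b = 37
result = result * 3  # -> result = 6

Answer: 6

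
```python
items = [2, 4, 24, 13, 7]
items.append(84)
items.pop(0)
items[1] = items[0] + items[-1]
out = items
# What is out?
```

Answer: [4, 88, 13, 7, 84]

Derivation:
Trace (tracking out):
items = [2, 4, 24, 13, 7]  # -> items = [2, 4, 24, 13, 7]
items.append(84)  # -> items = [2, 4, 24, 13, 7, 84]
items.pop(0)  # -> items = [4, 24, 13, 7, 84]
items[1] = items[0] + items[-1]  # -> items = [4, 88, 13, 7, 84]
out = items  # -> out = [4, 88, 13, 7, 84]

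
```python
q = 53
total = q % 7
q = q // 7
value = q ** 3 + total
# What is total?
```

Trace (tracking total):
q = 53  # -> q = 53
total = q % 7  # -> total = 4
q = q // 7  # -> q = 7
value = q ** 3 + total  # -> value = 347

Answer: 4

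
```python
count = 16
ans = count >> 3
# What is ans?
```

Trace (tracking ans):
count = 16  # -> count = 16
ans = count >> 3  # -> ans = 2

Answer: 2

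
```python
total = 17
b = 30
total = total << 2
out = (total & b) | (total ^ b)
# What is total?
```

Trace (tracking total):
total = 17  # -> total = 17
b = 30  # -> b = 30
total = total << 2  # -> total = 68
out = total & b | total ^ b  # -> out = 94

Answer: 68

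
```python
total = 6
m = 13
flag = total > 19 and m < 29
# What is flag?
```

Trace (tracking flag):
total = 6  # -> total = 6
m = 13  # -> m = 13
flag = total > 19 and m < 29  # -> flag = False

Answer: False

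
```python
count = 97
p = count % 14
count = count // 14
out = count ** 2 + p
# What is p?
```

Trace (tracking p):
count = 97  # -> count = 97
p = count % 14  # -> p = 13
count = count // 14  # -> count = 6
out = count ** 2 + p  # -> out = 49

Answer: 13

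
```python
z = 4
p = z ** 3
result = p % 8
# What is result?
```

Answer: 0

Derivation:
Trace (tracking result):
z = 4  # -> z = 4
p = z ** 3  # -> p = 64
result = p % 8  # -> result = 0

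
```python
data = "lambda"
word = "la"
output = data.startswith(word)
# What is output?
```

Answer: True

Derivation:
Trace (tracking output):
data = 'lambda'  # -> data = 'lambda'
word = 'la'  # -> word = 'la'
output = data.startswith(word)  # -> output = True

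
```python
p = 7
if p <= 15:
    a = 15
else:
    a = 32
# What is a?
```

Trace (tracking a):
p = 7  # -> p = 7
if p <= 15:  # condition is True
    a = 15  # -> a = 15

Answer: 15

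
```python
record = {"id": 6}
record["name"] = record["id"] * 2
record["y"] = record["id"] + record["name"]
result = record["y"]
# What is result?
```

Answer: 18

Derivation:
Trace (tracking result):
record = {'id': 6}  # -> record = {'id': 6}
record['name'] = record['id'] * 2  # -> record = {'id': 6, 'name': 12}
record['y'] = record['id'] + record['name']  # -> record = {'id': 6, 'name': 12, 'y': 18}
result = record['y']  # -> result = 18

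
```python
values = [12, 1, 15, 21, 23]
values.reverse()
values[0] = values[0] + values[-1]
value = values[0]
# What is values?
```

Trace (tracking values):
values = [12, 1, 15, 21, 23]  # -> values = [12, 1, 15, 21, 23]
values.reverse()  # -> values = [23, 21, 15, 1, 12]
values[0] = values[0] + values[-1]  # -> values = [35, 21, 15, 1, 12]
value = values[0]  # -> value = 35

Answer: [35, 21, 15, 1, 12]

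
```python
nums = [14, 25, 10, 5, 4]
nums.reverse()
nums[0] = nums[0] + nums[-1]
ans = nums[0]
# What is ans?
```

Answer: 18

Derivation:
Trace (tracking ans):
nums = [14, 25, 10, 5, 4]  # -> nums = [14, 25, 10, 5, 4]
nums.reverse()  # -> nums = [4, 5, 10, 25, 14]
nums[0] = nums[0] + nums[-1]  # -> nums = [18, 5, 10, 25, 14]
ans = nums[0]  # -> ans = 18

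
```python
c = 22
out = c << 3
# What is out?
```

Answer: 176

Derivation:
Trace (tracking out):
c = 22  # -> c = 22
out = c << 3  # -> out = 176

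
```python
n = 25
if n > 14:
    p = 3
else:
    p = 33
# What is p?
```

Answer: 3

Derivation:
Trace (tracking p):
n = 25  # -> n = 25
if n > 14:  # condition is True
    p = 3  # -> p = 3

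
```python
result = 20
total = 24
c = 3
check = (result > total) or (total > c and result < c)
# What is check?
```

Trace (tracking check):
result = 20  # -> result = 20
total = 24  # -> total = 24
c = 3  # -> c = 3
check = result > total or (total > c and result < c)  # -> check = False

Answer: False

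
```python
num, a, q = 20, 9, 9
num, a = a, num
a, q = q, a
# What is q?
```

Trace (tracking q):
num, a, q = (20, 9, 9)  # -> num = 20, a = 9, q = 9
num, a = (a, num)  # -> num = 9, a = 20
a, q = (q, a)  # -> a = 9, q = 20

Answer: 20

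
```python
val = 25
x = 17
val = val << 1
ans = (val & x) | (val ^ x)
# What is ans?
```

Answer: 51

Derivation:
Trace (tracking ans):
val = 25  # -> val = 25
x = 17  # -> x = 17
val = val << 1  # -> val = 50
ans = val & x | val ^ x  # -> ans = 51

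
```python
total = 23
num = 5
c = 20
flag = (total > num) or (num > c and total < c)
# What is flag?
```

Trace (tracking flag):
total = 23  # -> total = 23
num = 5  # -> num = 5
c = 20  # -> c = 20
flag = total > num or (num > c and total < c)  # -> flag = True

Answer: True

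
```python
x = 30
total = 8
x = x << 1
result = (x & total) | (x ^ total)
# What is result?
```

Answer: 60

Derivation:
Trace (tracking result):
x = 30  # -> x = 30
total = 8  # -> total = 8
x = x << 1  # -> x = 60
result = x & total | x ^ total  # -> result = 60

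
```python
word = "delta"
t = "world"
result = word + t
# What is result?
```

Answer: 'deltaworld'

Derivation:
Trace (tracking result):
word = 'delta'  # -> word = 'delta'
t = 'world'  # -> t = 'world'
result = word + t  # -> result = 'deltaworld'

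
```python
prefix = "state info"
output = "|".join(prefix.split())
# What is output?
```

Trace (tracking output):
prefix = 'state info'  # -> prefix = 'state info'
output = '|'.join(prefix.split())  # -> output = 'state|info'

Answer: 'state|info'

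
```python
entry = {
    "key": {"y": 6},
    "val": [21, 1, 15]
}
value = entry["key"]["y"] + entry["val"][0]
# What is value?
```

Answer: 27

Derivation:
Trace (tracking value):
entry = {'key': {'y': 6}, 'val': [21, 1, 15]}  # -> entry = {'key': {'y': 6}, 'val': [21, 1, 15]}
value = entry['key']['y'] + entry['val'][0]  # -> value = 27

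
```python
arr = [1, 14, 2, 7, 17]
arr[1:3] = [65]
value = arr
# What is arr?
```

Trace (tracking arr):
arr = [1, 14, 2, 7, 17]  # -> arr = [1, 14, 2, 7, 17]
arr[1:3] = [65]  # -> arr = [1, 65, 7, 17]
value = arr  # -> value = [1, 65, 7, 17]

Answer: [1, 65, 7, 17]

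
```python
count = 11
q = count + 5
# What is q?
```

Answer: 16

Derivation:
Trace (tracking q):
count = 11  # -> count = 11
q = count + 5  # -> q = 16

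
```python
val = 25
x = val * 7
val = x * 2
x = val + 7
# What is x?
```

Answer: 357

Derivation:
Trace (tracking x):
val = 25  # -> val = 25
x = val * 7  # -> x = 175
val = x * 2  # -> val = 350
x = val + 7  # -> x = 357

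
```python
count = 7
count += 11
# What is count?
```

Answer: 18

Derivation:
Trace (tracking count):
count = 7  # -> count = 7
count += 11  # -> count = 18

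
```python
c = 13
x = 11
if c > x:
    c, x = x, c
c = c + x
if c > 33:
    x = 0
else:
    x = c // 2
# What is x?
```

Answer: 12

Derivation:
Trace (tracking x):
c = 13  # -> c = 13
x = 11  # -> x = 11
if c > x:  # condition is True
    c, x = (x, c)  # -> c = 11, x = 13
c = c + x  # -> c = 24
if c > 33:  # condition is False
else:
    x = c // 2  # -> x = 12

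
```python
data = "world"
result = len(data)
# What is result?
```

Answer: 5

Derivation:
Trace (tracking result):
data = 'world'  # -> data = 'world'
result = len(data)  # -> result = 5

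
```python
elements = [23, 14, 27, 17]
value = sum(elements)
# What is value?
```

Trace (tracking value):
elements = [23, 14, 27, 17]  # -> elements = [23, 14, 27, 17]
value = sum(elements)  # -> value = 81

Answer: 81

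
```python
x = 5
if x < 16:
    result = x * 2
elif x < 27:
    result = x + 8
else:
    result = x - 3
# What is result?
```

Answer: 10

Derivation:
Trace (tracking result):
x = 5  # -> x = 5
if x < 16:  # condition is True
    result = x * 2  # -> result = 10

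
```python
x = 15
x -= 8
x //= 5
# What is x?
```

Answer: 1

Derivation:
Trace (tracking x):
x = 15  # -> x = 15
x -= 8  # -> x = 7
x //= 5  # -> x = 1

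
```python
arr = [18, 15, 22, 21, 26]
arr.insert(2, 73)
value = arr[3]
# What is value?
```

Trace (tracking value):
arr = [18, 15, 22, 21, 26]  # -> arr = [18, 15, 22, 21, 26]
arr.insert(2, 73)  # -> arr = [18, 15, 73, 22, 21, 26]
value = arr[3]  # -> value = 22

Answer: 22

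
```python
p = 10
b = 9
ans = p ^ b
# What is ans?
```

Trace (tracking ans):
p = 10  # -> p = 10
b = 9  # -> b = 9
ans = p ^ b  # -> ans = 3

Answer: 3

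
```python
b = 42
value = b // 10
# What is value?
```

Answer: 4

Derivation:
Trace (tracking value):
b = 42  # -> b = 42
value = b // 10  # -> value = 4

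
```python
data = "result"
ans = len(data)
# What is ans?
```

Answer: 6

Derivation:
Trace (tracking ans):
data = 'result'  # -> data = 'result'
ans = len(data)  # -> ans = 6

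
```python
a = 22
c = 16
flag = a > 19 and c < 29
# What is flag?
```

Answer: True

Derivation:
Trace (tracking flag):
a = 22  # -> a = 22
c = 16  # -> c = 16
flag = a > 19 and c < 29  # -> flag = True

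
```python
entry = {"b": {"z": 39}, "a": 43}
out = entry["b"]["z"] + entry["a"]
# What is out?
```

Answer: 82

Derivation:
Trace (tracking out):
entry = {'b': {'z': 39}, 'a': 43}  # -> entry = {'b': {'z': 39}, 'a': 43}
out = entry['b']['z'] + entry['a']  # -> out = 82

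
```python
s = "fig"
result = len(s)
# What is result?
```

Trace (tracking result):
s = 'fig'  # -> s = 'fig'
result = len(s)  # -> result = 3

Answer: 3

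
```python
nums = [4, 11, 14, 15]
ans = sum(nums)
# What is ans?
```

Trace (tracking ans):
nums = [4, 11, 14, 15]  # -> nums = [4, 11, 14, 15]
ans = sum(nums)  # -> ans = 44

Answer: 44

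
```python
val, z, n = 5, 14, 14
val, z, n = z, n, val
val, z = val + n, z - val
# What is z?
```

Answer: 0

Derivation:
Trace (tracking z):
val, z, n = (5, 14, 14)  # -> val = 5, z = 14, n = 14
val, z, n = (z, n, val)  # -> val = 14, z = 14, n = 5
val, z = (val + n, z - val)  # -> val = 19, z = 0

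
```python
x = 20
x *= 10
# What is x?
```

Trace (tracking x):
x = 20  # -> x = 20
x *= 10  # -> x = 200

Answer: 200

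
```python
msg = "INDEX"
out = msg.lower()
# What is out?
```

Trace (tracking out):
msg = 'INDEX'  # -> msg = 'INDEX'
out = msg.lower()  # -> out = 'index'

Answer: 'index'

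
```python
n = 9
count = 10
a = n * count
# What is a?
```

Trace (tracking a):
n = 9  # -> n = 9
count = 10  # -> count = 10
a = n * count  # -> a = 90

Answer: 90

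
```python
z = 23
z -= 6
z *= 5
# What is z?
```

Trace (tracking z):
z = 23  # -> z = 23
z -= 6  # -> z = 17
z *= 5  # -> z = 85

Answer: 85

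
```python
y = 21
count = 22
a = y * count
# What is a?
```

Trace (tracking a):
y = 21  # -> y = 21
count = 22  # -> count = 22
a = y * count  # -> a = 462

Answer: 462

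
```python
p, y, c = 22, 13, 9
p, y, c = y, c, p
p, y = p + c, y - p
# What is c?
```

Trace (tracking c):
p, y, c = (22, 13, 9)  # -> p = 22, y = 13, c = 9
p, y, c = (y, c, p)  # -> p = 13, y = 9, c = 22
p, y = (p + c, y - p)  # -> p = 35, y = -4

Answer: 22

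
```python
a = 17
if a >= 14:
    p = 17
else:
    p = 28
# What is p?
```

Answer: 17

Derivation:
Trace (tracking p):
a = 17  # -> a = 17
if a >= 14:  # condition is True
    p = 17  # -> p = 17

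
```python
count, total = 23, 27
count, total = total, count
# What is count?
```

Trace (tracking count):
count, total = (23, 27)  # -> count = 23, total = 27
count, total = (total, count)  # -> count = 27, total = 23

Answer: 27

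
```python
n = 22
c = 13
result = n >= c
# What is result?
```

Answer: True

Derivation:
Trace (tracking result):
n = 22  # -> n = 22
c = 13  # -> c = 13
result = n >= c  # -> result = True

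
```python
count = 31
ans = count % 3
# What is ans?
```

Trace (tracking ans):
count = 31  # -> count = 31
ans = count % 3  # -> ans = 1

Answer: 1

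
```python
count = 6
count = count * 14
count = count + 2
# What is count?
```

Answer: 86

Derivation:
Trace (tracking count):
count = 6  # -> count = 6
count = count * 14  # -> count = 84
count = count + 2  # -> count = 86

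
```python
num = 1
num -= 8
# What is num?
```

Answer: -7

Derivation:
Trace (tracking num):
num = 1  # -> num = 1
num -= 8  # -> num = -7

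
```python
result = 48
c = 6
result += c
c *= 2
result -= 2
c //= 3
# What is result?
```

Trace (tracking result):
result = 48  # -> result = 48
c = 6  # -> c = 6
result += c  # -> result = 54
c *= 2  # -> c = 12
result -= 2  # -> result = 52
c //= 3  # -> c = 4

Answer: 52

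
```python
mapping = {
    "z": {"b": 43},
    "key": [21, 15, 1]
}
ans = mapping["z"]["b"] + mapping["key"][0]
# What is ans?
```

Answer: 64

Derivation:
Trace (tracking ans):
mapping = {'z': {'b': 43}, 'key': [21, 15, 1]}  # -> mapping = {'z': {'b': 43}, 'key': [21, 15, 1]}
ans = mapping['z']['b'] + mapping['key'][0]  # -> ans = 64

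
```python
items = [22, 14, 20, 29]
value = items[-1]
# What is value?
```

Answer: 29

Derivation:
Trace (tracking value):
items = [22, 14, 20, 29]  # -> items = [22, 14, 20, 29]
value = items[-1]  # -> value = 29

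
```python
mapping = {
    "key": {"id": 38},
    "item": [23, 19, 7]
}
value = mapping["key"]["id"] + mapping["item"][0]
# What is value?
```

Answer: 61

Derivation:
Trace (tracking value):
mapping = {'key': {'id': 38}, 'item': [23, 19, 7]}  # -> mapping = {'key': {'id': 38}, 'item': [23, 19, 7]}
value = mapping['key']['id'] + mapping['item'][0]  # -> value = 61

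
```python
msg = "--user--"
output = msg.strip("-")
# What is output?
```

Answer: 'user'

Derivation:
Trace (tracking output):
msg = '--user--'  # -> msg = '--user--'
output = msg.strip('-')  # -> output = 'user'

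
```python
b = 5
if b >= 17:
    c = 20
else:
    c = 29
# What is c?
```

Trace (tracking c):
b = 5  # -> b = 5
if b >= 17:  # condition is False
else:
    c = 29  # -> c = 29

Answer: 29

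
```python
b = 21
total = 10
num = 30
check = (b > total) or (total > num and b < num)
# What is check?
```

Trace (tracking check):
b = 21  # -> b = 21
total = 10  # -> total = 10
num = 30  # -> num = 30
check = b > total or (total > num and b < num)  # -> check = True

Answer: True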